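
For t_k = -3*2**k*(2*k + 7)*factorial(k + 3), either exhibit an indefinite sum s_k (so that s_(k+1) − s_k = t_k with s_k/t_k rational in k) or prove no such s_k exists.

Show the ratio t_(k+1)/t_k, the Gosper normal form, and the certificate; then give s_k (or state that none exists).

Step 1: r(k) = 2*(k + 4)*(2*k + 9)/(2*k + 7).
A = 2*k + 8, B = 1, C = k + 7/2.
f must satisfy (2*k + 8)·f(k+1) − (1)·f(k) = k + 7/2.
From deg A=1, deg B=0, deg C=1: d=0.
Coefficient equations give f(k) = 1/2.
Then R = B(k−1)f/C = 1/(2*k + 7), so s_k = R(k)·t_k = -3*2**k*factorial(k + 3).
Δs = -3*2**k*(2*k + 7)*factorial(k + 3), as required.

s_k = -3*2**k*factorial(k + 3)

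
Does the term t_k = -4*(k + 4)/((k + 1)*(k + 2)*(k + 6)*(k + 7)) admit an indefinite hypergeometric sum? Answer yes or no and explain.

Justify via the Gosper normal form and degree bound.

Yes. s_k = k*(-k - 7)/(3*(k**2 + 7*k + 6)).

r(k) = (k + 1)*(k + 5)*(k + 6)/((k + 3)*(k + 4)*(k + 8)) after simplifying.
Factor: A=k + 1; B=k + 8; C=k**4 + 16*k**3 + 95*k**2 + 248*k + 240.
Need (k + 1)·f(k+1) − (k + 7)·f(k) = k**4 + 16*k**3 + 95*k**2 + 248*k + 240.
Degrees (1,1,4) ⇒ d ≤ 6.
Coefficient equations give f(k) = k*(k + 2)*(k + 3)*(k + 4)*(k + 5)*(k + 7)/12.
Get s_k = R·t_k = k*(-k - 7)/(3*(k**2 + 7*k + 6)) with R(k) = B(k−1)f(k)/C(k) = k*(k + 2)*(k + 7)**2/(12*(k + 4)).
Δs = 4*(-k - 4)/(k**4 + 16*k**3 + 83*k**2 + 152*k + 84), as required.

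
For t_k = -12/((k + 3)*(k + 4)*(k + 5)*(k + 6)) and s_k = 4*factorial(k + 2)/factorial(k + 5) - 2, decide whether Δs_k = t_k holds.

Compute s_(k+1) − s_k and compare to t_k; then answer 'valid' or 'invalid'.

valid; difference matches t_k

s_(k+1) = 4*factorial(k + 3)/factorial(k + 6) - 2
s_(k+1) − s_k = -12/((k + 3)*(k + 4)*(k + 5)*(k + 6))
(s_(k+1) − s_k) − t_k = 0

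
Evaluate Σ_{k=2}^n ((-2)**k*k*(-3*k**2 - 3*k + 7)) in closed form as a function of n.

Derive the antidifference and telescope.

S(n) = (-2)**(n + 1)*(n**3 + 2*n**2 - 2*n - 1)

Ratio r(k) = 2*(-3*k**3 - 12*k**2 - 8*k + 1)/(k*(3*k**2 + 3*k - 7)).
Gosper form: A/B · C(k+1)/C(k) with A=-2, B=1, C=k**3 + k**2 - 7*k/3.
Key eq: (-2)·f(k+1) = (1)·f(k) + (k**3 + k**2 - 7*k/3).
Degrees (0,0,3) ⇒ d ≤ 3.
Solving with deg f ≤ 3: f(k) = -(k - 2)*(k**2 + k - 1)/3.
R(k) = B(k−1)·f(k)/C(k) = -(k - 2)*(k**2 + k - 1)/(k*(3*k**2 + 3*k - 7)); s_k = R·t_k = (-2)**k*(k**3 - k**2 - 3*k + 2).
Verify: (-2)**k*k*(-3*k**2 - 3*k + 7) matches t_k.
Telescope: S(n) = s_(n+1) − s_(2) = (-2)**(n + 1)*(n**3 + 2*n**2 - 2*n - 1) − (0) = (-2)**(n + 1)*(n**3 + 2*n**2 - 2*n - 1).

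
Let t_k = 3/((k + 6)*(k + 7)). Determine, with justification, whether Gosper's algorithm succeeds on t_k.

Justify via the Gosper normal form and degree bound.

Yes. s_k = k/(2*(k + 6)).

Compute t_(k+1)/t_k: get (k + 6)/(k + 8).
A = k + 6, B = k + 8, C = 1.
Key eq: (k + 6)·f(k+1) = (k + 7)·f(k) + (1).
From deg A=1, deg B=1, deg C=0: d=1.
Coefficient equations give f(k) = k/6.
Then R = B(k−1)f/C = k*(k + 7)/6, so s_k = R(k)·t_k = k/(2*(k + 6)).
Check: Δs_k = 3/(k**2 + 13*k + 42). ✓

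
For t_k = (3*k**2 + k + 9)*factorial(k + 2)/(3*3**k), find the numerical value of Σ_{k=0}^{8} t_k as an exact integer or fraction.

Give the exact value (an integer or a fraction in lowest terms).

t_(k+1)/t_k = (k + 3)*(k + 3*(k + 1)**2 + 10)/(3*(3*k**2 + k + 9)).
Take A(k)=k/3 + 1, B(k)=1, C(k)=k**2 + k/3 + 3.
Solve (k/3 + 1)·f(k+1) − (1)·f(k) = k**2 + k/3 + 3.
Bound: deg f ≤ 1.
Solve for f: f(k) = 3*k - 2 (degree 1 ≤ 1).
So s_k = (B(k−1)f/C)·t_k = (3*(3*k - 2)/(3*k**2 + k + 9))·t_k = (3*k - 2)*factorial(k + 2)/3**k.
Δs = (3*k**2 + k + 9)*factorial(k + 2)/(3*3**k), as required.
Telescoping: Σ = s_(9) − s_(0) = 12320000/243 − (-4) = 12320972/243.

Σ = 12320972/243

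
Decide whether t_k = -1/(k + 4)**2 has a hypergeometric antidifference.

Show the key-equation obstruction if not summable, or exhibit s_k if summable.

The ratio is (k + 4)**2/(k + 5)**2.
Gosper form: A/B · C(k+1)/C(k) with A=k**2 + 8*k + 16, B=k**2 + 10*k + 25, C=1.
Solve (k**2 + 8*k + 16)·f(k+1) − (k**2 + 8*k + 16)·f(k) = 1.
d = 0 from the (2,2,0) case.
f = c0 ⇒ A·f(k+1) − B(k−1)·f(k) − C = -1. The system {-1 = 0} is inconsistent; no antidifference.

No; the coefficient equations for f are inconsistent.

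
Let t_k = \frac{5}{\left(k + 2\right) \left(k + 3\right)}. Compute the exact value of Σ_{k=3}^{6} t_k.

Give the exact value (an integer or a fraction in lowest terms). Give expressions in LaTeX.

Compute t_(k+1)/t_k: get (k + 2)/(k + 4).
Take A(k)=k + 2, B(k)=k + 4, C(k)=1.
Set up (k + 2)·f(k+1) − (k + 3)·f(k) − (1) = 0.
From deg A=1, deg B=1, deg C=0: d=1.
Solve for f: f(k) = k/2 (degree 1 ≤ 1).
Certificate R = B(k−1)f/C = k*(k + 3)/2 gives s_k = 5*k/(2*(k + 2)).
Δs = 5/(k**2 + 5*k + 6), as required.
Telescoping: Σ = s_(7) − s_(3) = 35/18 − (3/2) = 4/9.

Σ = 4/9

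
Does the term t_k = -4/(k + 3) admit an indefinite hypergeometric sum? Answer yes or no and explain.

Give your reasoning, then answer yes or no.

t_(k+1)/t_k = (k + 3)/(k + 4).
Factor: A=k + 3; B=k + 4; C=1.
Set up (k + 3)·f(k+1) − (k + 3)·f(k) − (1) = 0.
deg f ≤ 0 (via 1,1,0).
Put f(k) = c0: A·f(k+1) − B(k−1)·f(k) − C = -1; need -1 = 0 — inconsistent ⇒ no f, not summable.

No — the linear system for f has no solution.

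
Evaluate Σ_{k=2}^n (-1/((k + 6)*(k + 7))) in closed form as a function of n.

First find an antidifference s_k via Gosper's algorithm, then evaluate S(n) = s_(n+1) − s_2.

S(n) = (1 - n)/(8*(n + 7))

t_(k+1)/t_k = (k + 6)/(k + 8).
Take A(k)=k + 6, B(k)=k + 8, C(k)=1.
Key eq: (k + 6)·f(k+1) = (k + 7)·f(k) + (1).
Bound: deg f ≤ 1.
A polynomial solution: f(k) = k/6.
Then R = B(k−1)f/C = k*(k + 7)/6, so s_k = R(k)·t_k = -k/(6*k + 36).
s_(k+1) − s_k = -1/(k**2 + 13*k + 42) = t_k.
Σ_(k=2)^n t_k = s_(n+1) − s_(2) = ((-n - 1)/(6*(n + 7))) − (-1/24), i.e. (1 - n)/(8*(n + 7)).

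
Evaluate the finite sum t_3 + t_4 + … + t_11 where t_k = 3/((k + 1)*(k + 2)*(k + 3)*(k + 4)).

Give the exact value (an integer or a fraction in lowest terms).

Σ = 29/3640

t_(k+1)/t_k = (k + 1)/(k + 5).
A = k + 1, B = k + 5, C = 1.
Solve (k + 1)·f(k+1) − (k + 4)·f(k) = 1.
Bound: deg f ≤ 3.
Coefficient equations give f(k) = k*(k**2 + 6*k + 11)/18.
Then R = B(k−1)f/C = k*(k + 4)*(k**2 + 6*k + 11)/18, so s_k = R(k)·t_k = k*(k**2 + 6*k + 11)/(6*(k + 1)*(k + 2)*(k + 3)).
s_(k+1) − s_k = 3/(k**4 + 10*k**3 + 35*k**2 + 50*k + 24) = t_k.
Telescoping: Σ = s_(12) − s_(3) = 227/1365 − (19/120) = 29/3640.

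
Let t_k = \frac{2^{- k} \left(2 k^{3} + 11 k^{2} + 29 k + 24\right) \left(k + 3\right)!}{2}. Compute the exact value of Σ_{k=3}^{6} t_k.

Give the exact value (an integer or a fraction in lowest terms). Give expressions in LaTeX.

Σ = 3427740

r(k) = (2*k**4 + 25*k**3 + 125*k**2 + 294*k + 264)/(2*(2*k**3 + 11*k**2 + 29*k + 24)) after simplifying.
Take A(k)=k/2 + 2, B(k)=1, C(k)=k**3 + 11*k**2/2 + 29*k/2 + 12.
Set up (k/2 + 2)·f(k+1) − (1)·f(k) − (k**3 + 11*k**2/2 + 29*k/2 + 12) = 0.
Degrees (1,0,3) ⇒ d ≤ 2.
Match coefficients ⇒ f(k) = 2*k**2 + 3*k + 2.
So s_k = (B(k−1)f/C)·t_k = (2*(2*k**2 + 3*k + 2)/(2*k**3 + 11*k**2 + 29*k + 24))·t_k = (2*k**2 + 3*k + 2)*factorial(k + 3)/2**k.
Δs = (2*k**3 + 11*k**2 + 29*k + 24)*factorial(k + 3)/(2*2**k), as required.
Sum = s_(7) − s_(3); s_(7) = 3430350, s_(3) = 2610 ⇒ 3427740.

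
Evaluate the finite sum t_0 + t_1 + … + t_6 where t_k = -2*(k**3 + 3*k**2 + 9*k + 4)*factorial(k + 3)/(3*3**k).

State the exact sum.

Σ = -4390400/27

The ratio is (k**4 + 10*k**3 + 42*k**2 + 89*k + 68)/(3*(k**3 + 3*k**2 + 9*k + 4)).
A = k/3 + 4/3, B = 1, C = k**3 + 3*k**2 + 9*k + 4.
Need (k/3 + 4/3)·f(k+1) − (1)·f(k) = k**3 + 3*k**2 + 9*k + 4.
deg f ≤ 2 (via 1,0,3).
Coefficient equations give f(k) = 3*k**2.
R(k) = B(k−1)·f(k)/C(k) = 3*k**2/(k**3 + 3*k**2 + 9*k + 4); s_k = R·t_k = -2*k**2*factorial(k + 3)/3**k.
Verify: -2*(k**3 + 3*k**2 + 9*k + 4)*factorial(k + 3)/(3*3**k) matches t_k.
Sum = s_(7) − s_(0); s_(7) = -4390400/27, s_(0) = 0 ⇒ -4390400/27.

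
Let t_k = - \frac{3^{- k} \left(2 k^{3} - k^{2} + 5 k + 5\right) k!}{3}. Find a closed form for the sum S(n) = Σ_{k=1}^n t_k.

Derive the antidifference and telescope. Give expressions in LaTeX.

Compute t_(k+1)/t_k: get (k + 1)*(5*k + 2*(k + 1)**3 - (k + 1)**2 + 10)/(3*(2*k**3 - k**2 + 5*k + 5)).
A = k/3 + 1/3, B = 1, C = k**3 - k**2/2 + 5*k/2 + 5/2.
Need (k/3 + 1/3)·f(k+1) − (1)·f(k) = k**3 - k**2/2 + 5*k/2 + 5/2.
From deg A=1, deg B=0, deg C=3: d=2.
Solving with deg f ≤ 2: f(k) = 3*(2*k**2 - k - 2)/2.
R(k) = B(k−1)·f(k)/C(k) = 3*(2*k**2 - k - 2)/(2*k**3 - k**2 + 5*k + 5); s_k = R·t_k = (-2*k**2 + k + 2)*factorial(k)/3**k.
Verify: -(2*k**3 - k**2 + 5*k + 5)*factorial(k)/(3*3**k) matches t_k.
Telescope: S(n) = s_(n+1) − s_(1) = -3**(-n - 1)*(2*n**2 + 3*n - 1)*factorial(n + 1) − (1/3) = 3**(-n - 1)*(-3**n - 2*n**3*factorial(n) - 5*n**2*factorial(n) - 2*n*factorial(n) + factorial(n)).

S(n) = 3^{- n - 1} \left(- 3^{n} - 2 n^{3} n! - 5 n^{2} n! - 2 n n! + n!\right)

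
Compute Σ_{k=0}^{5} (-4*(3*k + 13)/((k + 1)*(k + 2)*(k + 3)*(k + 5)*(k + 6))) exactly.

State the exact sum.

Compute t_(k+1)/t_k: get (k + 1)*(k + 5)*(3*k + 16)/((k + 4)*(k + 7)*(3*k + 13)).
So A=k + 1 and B=k + 7, with C=k**2 + 25*k/3 + 52/3.
Solve (k + 1)·f(k+1) − (k + 6)·f(k) = k**2 + 25*k/3 + 52/3.
d = 5 from the (1,1,2) case.
Coefficient equations give f(k) = k*(k + 3)*(k + 4)*(k**2 + 8*k + 17)/30.
Certificate R = B(k−1)f/C = k*(k + 3)*(k + 6)*(k**2 + 8*k + 17)/(10*(3*k + 13)) gives s_k = 2*k*(-k**2 - 8*k - 17)/(5*(k**3 + 8*k**2 + 17*k + 10)).
s_(k+1) − s_k = 4*(-3*k - 13)/(k**5 + 17*k**4 + 107*k**3 + 307*k**2 + 396*k + 180) = t_k.
Sum = s_(6) − s_(0); s_(6) = -303/770, s_(0) = 0 ⇒ -303/770.

Σ = -303/770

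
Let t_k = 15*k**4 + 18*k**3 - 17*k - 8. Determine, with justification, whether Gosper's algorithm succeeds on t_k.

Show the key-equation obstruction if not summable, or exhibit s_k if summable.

Step 1: r(k) = (-17*k + 15*(k + 1)**4 + 18*(k + 1)**3 - 25)/(15*k**4 + 18*k**3 - 17*k - 8).
Normal form (A,B,C) = (1, 1, k**4 + 6*k**3/5 - 17*k/15 - 8/15).
Need (1)·f(k+1) − (1)·f(k) = k**4 + 6*k**3/5 - 17*k/15 - 8/15.
deg f ≤ 5 (via 0,0,4).
Solve for f: f(k) = k**2*(k - 2)*(3*k**2 + 3*k + 2)/15 (degree 5 ≤ 5).
Certificate R = B(k−1)f/C = k**2*(k - 2)*(3*k**2 + 3*k + 2)/(15*k**4 + 18*k**3 - 17*k - 8) gives s_k = k**2*(3*k**3 - 3*k**2 - 4*k - 4).
Verify: 15*k**4 + 18*k**3 - 17*k - 8 matches t_k.

Yes. s_k = k**2*(3*k**3 - 3*k**2 - 4*k - 4).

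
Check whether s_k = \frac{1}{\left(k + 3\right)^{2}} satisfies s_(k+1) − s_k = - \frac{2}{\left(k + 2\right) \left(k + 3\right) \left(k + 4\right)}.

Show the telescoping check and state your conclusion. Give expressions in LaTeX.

Invalid: residual \frac{3 k + 10}{k^{5} + 16 k^{4} + 101 k^{3} + 314 k^{2} + 480 k + 288} ≠ 0.

s_(k+1) = (k + 4)**(-2)
s_(k+1) − s_k = (k + 4)**(-2) - 1/(k + 3)**2
(s_(k+1) − s_k) − t_k = (3*k + 10)/(k**5 + 16*k**4 + 101*k**3 + 314*k**2 + 480*k + 288)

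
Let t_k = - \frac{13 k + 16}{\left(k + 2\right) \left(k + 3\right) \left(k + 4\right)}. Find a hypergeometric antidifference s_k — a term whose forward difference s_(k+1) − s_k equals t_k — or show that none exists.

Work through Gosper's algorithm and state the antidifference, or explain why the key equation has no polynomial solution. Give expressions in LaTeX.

Step 1: r(k) = (k + 2)*(13*k + 29)/((k + 5)*(13*k + 16)).
Gosper form: A/B · C(k+1)/C(k) with A=k + 2, B=k + 5, C=k + 16/13.
Set up (k + 2)·f(k+1) − (k + 4)·f(k) − (k + 16/13) = 0.
deg f ≤ 2 (via 1,1,1).
Solving with deg f ≤ 2: f(k) = k*(7*k + 9)/26.
Certificate R = B(k−1)f/C = k*(k + 4)*(7*k + 9)/(2*(13*k + 16)) gives s_k = k*(-7*k - 9)/(2*(k + 2)*(k + 3)).
s_(k+1) − s_k = (-13*k - 16)/(k**3 + 9*k**2 + 26*k + 24) = t_k.

s_k = \frac{k \left(- 7 k - 9\right)}{2 \left(k + 2\right) \left(k + 3\right)}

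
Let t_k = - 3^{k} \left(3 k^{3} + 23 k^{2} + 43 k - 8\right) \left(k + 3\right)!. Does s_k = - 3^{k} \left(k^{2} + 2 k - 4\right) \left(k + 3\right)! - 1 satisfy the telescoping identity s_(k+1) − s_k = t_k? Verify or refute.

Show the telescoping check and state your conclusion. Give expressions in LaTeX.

s_(k+1) = -3**(k + 1)*(2*k + (k + 1)**2 - 2)*factorial(k + 4) - 1
s_(k+1) − s_k = -3**k*(3*k**3 + 23*k**2 + 43*k - 8)*factorial(k + 3)
(s_(k+1) − s_k) − t_k = 0

valid; difference matches t_k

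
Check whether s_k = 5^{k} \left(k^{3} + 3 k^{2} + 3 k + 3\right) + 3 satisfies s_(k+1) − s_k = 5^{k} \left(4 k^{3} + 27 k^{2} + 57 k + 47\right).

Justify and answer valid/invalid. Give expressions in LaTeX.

Valid: the claim telescopes to t_k.

s_(k+1) = 5**(k + 1)*(3*k + (k + 1)**3 + 3*(k + 1)**2 + 6) + 3
s_(k+1) − s_k = 5**k*(4*k**3 + 27*k**2 + 57*k + 47)
(s_(k+1) − s_k) − t_k = 0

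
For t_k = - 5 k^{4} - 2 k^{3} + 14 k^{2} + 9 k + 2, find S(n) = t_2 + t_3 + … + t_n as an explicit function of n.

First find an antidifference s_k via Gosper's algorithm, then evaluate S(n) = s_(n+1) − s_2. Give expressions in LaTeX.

S(n) = - n^{5} - 3 n^{4} + 2 n^{3} + 11 n^{2} + 9 n - 18

t_(k+1)/t_k = (5*k**4 + 22*k**3 + 22*k**2 - 11*k - 18)/(5*k**4 + 2*k**3 - 14*k**2 - 9*k - 2).
Take A(k)=1, B(k)=1, C(k)=k**4 + 2*k**3/5 - 14*k**2/5 - 9*k/5 - 2/5.
Need (1)·f(k+1) − (1)·f(k) = k**4 + 2*k**3/5 - 14*k**2/5 - 9*k/5 - 2/5.
deg f ≤ 5 (via 0,0,4).
A polynomial solution: f(k) = k**2*(k - 3)*(k**2 + k - 1)/5.
Certificate R = B(k−1)f/C = k**2*(k - 3)*(k**2 + k - 1)/(5*k**4 + 2*k**3 - 14*k**2 - 9*k - 2) gives s_k = k**2*(-k**3 + 2*k**2 + 4*k - 3).
Verify: -5*k**4 - 2*k**3 + 14*k**2 + 9*k + 2 matches t_k.
Σ_(k=2)^n t_k = s_(n+1) − s_(2) = (-n**5 - 3*n**4 + 2*n**3 + 11*n**2 + 9*n + 2) − (20), i.e. -n**5 - 3*n**4 + 2*n**3 + 11*n**2 + 9*n - 18.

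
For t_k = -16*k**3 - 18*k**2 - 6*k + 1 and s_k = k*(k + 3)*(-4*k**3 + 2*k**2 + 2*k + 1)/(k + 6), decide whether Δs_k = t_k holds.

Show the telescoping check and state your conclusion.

Invalid: residual 6*(6*k**4 + 58*k**3 + 58*k**2 + 18*k - 3)/(k**2 + 13*k + 42) ≠ 0.

s_(k+1) = (k + 1)*(k + 4)*(2*k - 4*(k + 1)**3 + 2*(k + 1)**2 + 3)/(k + 7)
s_(k+1) − s_k = (-16*k**5 - 190*k**4 - 564*k**3 - 485*k**2 - 131*k + 24)/(k**2 + 13*k + 42)
(s_(k+1) − s_k) − t_k = 6*(6*k**4 + 58*k**3 + 58*k**2 + 18*k - 3)/(k**2 + 13*k + 42)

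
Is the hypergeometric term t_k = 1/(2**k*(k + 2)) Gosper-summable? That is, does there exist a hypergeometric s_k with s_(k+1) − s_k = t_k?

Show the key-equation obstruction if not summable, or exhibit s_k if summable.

Step 1: r(k) = (k + 2)/(2*(k + 3)).
Factor: A=k/2 + 1; B=k + 3; C=1.
Set up (k/2 + 1)·f(k+1) − (k + 2)·f(k) − (1) = 0.
From deg A=1, deg B=1, deg C=0: d=-1.
d = -1 < 0 ⇒ no nonzero polynomial f; not summable.

No — key equation has no polynomial f.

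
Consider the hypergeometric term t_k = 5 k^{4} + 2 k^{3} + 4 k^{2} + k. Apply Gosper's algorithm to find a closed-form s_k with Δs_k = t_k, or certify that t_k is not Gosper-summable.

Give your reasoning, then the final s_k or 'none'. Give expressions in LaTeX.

s_k = k^{2} \left(k^{3} - 2 k^{2} + 2 k - 1\right)

t_(k+1)/t_k = (5*k**4 + 22*k**3 + 40*k**2 + 35*k + 12)/(k*(5*k**3 + 2*k**2 + 4*k + 1)).
Factor: A=1; B=1; C=k**4 + 2*k**3/5 + 4*k**2/5 + k/5.
Key eq: (1)·f(k+1) = (1)·f(k) + (k**4 + 2*k**3/5 + 4*k**2/5 + k/5).
From deg A=0, deg B=0, deg C=4: d=5.
Match coefficients ⇒ f(k) = k**2*(k - 1)*(k**2 - k + 1)/5.
Get s_k = R·t_k = k**2*(k**3 - 2*k**2 + 2*k - 1) with R(k) = B(k−1)f(k)/C(k) = k*(k - 1)*(k**2 - k + 1)/(5*k**3 + 2*k**2 + 4*k + 1).
s_(k+1) − s_k = k*(5*k**3 + 2*k**2 + 4*k + 1) = t_k.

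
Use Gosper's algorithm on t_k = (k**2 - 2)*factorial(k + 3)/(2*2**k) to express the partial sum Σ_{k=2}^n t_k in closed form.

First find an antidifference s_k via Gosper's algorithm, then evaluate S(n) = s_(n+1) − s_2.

S(n) = 30 + n*factorial(n + 4)/(2*2**n) - factorial(n + 4)/2**n

Ratio r(k) = (k + 4)*((k + 1)**2 - 2)/(2*(k**2 - 2)).
Gosper form: A/B · C(k+1)/C(k) with A=k/2 + 2, B=1, C=k**2 - 2.
Solve (k/2 + 2)·f(k+1) − (1)·f(k) = k**2 - 2.
deg f ≤ 1 (via 1,0,2).
Coefficient equations give f(k) = 2*(k - 3).
Get s_k = R·t_k = (k - 3)*factorial(k + 3)/2**k with R(k) = B(k−1)f(k)/C(k) = 2*(k - 3)/(k**2 - 2).
Δs = (k**2 - 2)*factorial(k + 3)/(2*2**k), as required.
Telescope: S(n) = s_(n+1) − s_(2) = 2**(-n - 1)*(n - 2)*factorial(n + 4) − (-30) = 30 + n*factorial(n + 4)/(2*2**n) - factorial(n + 4)/2**n.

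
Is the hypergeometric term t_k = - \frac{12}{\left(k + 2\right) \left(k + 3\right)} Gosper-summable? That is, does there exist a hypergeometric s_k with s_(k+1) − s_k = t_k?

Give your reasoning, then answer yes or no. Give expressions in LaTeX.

t_(k+1)/t_k = (k + 2)/(k + 4).
Gosper form: A/B · C(k+1)/C(k) with A=k + 2, B=k + 4, C=1.
Solve (k + 2)·f(k+1) − (k + 3)·f(k) = 1.
deg f ≤ 1 (via 1,1,0).
Coefficient equations give f(k) = k/2.
So s_k = (B(k−1)f/C)·t_k = (k*(k + 3)/2)·t_k = -6*k/(k + 2).
s_(k+1) − s_k = -12/(k**2 + 5*k + 6) = t_k.

Yes. s_k = - \frac{6 k}{k + 2}.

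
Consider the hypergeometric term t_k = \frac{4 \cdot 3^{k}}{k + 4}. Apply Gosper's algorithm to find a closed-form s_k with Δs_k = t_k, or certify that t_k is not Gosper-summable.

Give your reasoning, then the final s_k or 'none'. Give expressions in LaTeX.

no hypergeometric antidifference exists

The ratio is 3*(k + 4)/(k + 5).
So A=3*k + 12 and B=k + 5, with C=1.
f must satisfy (3*k + 12)·f(k+1) − (k + 4)·f(k) = 1.
d = -1 from the (1,1,0) case.
Negative degree bound (-1): no f exists, t_k not Gosper-summable.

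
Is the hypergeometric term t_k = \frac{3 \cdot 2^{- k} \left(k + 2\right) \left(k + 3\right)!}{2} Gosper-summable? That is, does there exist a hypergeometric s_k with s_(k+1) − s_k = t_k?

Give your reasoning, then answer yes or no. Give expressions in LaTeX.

Yes. s_k = 3 \cdot 2^{- k} \left(k + 3\right)!.

Compute t_(k+1)/t_k: get (k + 3)*(k + 4)/(2*(k + 2)).
Normal form (A,B,C) = (k/2 + 2, 1, k + 2).
Key eq: (k/2 + 2)·f(k+1) = (1)·f(k) + (k + 2).
deg f ≤ 0 (via 1,0,1).
Match coefficients ⇒ f(k) = 2.
Get s_k = R·t_k = 3*factorial(k + 3)/2**k with R(k) = B(k−1)f(k)/C(k) = 2/(k + 2).
s_(k+1) − s_k = 3*(k + 2)*factorial(k + 3)/(2*2**k) = t_k.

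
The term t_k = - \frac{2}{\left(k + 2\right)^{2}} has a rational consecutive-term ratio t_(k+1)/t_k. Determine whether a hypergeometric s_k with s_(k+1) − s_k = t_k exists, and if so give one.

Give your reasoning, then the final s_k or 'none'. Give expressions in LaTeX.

Step 1: r(k) = (k + 2)**2/(k + 3)**2.
Take A(k)=k**2 + 4*k + 4, B(k)=k**2 + 6*k + 9, C(k)=1.
Set up (k**2 + 4*k + 4)·f(k+1) − (k**2 + 4*k + 4)·f(k) − (1) = 0.
Degrees (2,2,0) ⇒ d ≤ 0.
Put f(k) = c0: A·f(k+1) − B(k−1)·f(k) − C = -1; need -1 = 0 — inconsistent ⇒ no f, not summable.

none (Gosper's algorithm certifies no s_k)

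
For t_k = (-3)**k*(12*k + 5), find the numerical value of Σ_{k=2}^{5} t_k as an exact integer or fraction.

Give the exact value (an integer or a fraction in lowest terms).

Σ = -12348

r(k) = 3*(-12*k - 17)/(12*k + 5) after simplifying.
Factor: A=-3; B=1; C=k + 5/12.
f must satisfy (-3)·f(k+1) − (1)·f(k) = k + 5/12.
Degrees (0,0,1) ⇒ d ≤ 1.
Solve for f: f(k) = -(3*k - 1)/12 (degree 1 ≤ 1).
Then R = B(k−1)f/C = -(3*k - 1)/(12*k + 5), so s_k = R(k)·t_k = (-3)**k*(1 - 3*k).
Δs = (-3)**k*(12*k + 5), as required.
Σ_(k=2)^(5) t_k = s_(6) − s_(2) = -12393 − (-45) = -12348.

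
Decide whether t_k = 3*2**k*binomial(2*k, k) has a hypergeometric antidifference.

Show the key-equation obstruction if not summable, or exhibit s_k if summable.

Step 1: r(k) = 4*(2*k + 1)/(k + 1).
Take A(k)=8*k + 4, B(k)=k + 1, C(k)=1.
Need (8*k + 4)·f(k+1) − (k)·f(k) = 1.
From deg A=1, deg B=1, deg C=0: d=-1.
Bound -1 < 0, so the key equation has no polynomial solution.

No — t_k has no hypergeometric antidifference.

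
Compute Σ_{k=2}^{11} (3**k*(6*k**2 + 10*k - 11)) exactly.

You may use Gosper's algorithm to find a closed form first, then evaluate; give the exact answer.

Σ = 201947580

r(k) = 3*(6*k**2 + 22*k + 5)/(6*k**2 + 10*k - 11) after simplifying.
Take A(k)=3, B(k)=1, C(k)=k**2 + 5*k/3 - 11/6.
Set up (3)·f(k+1) − (1)·f(k) − (k**2 + 5*k/3 - 11/6) = 0.
Degrees (0,0,2) ⇒ d ≤ 2.
Solving with deg f ≤ 2: f(k) = (k - 2)*(3*k + 2)/6.
Then R = B(k−1)f/C = (k - 2)*(3*k + 2)/(6*k**2 + 10*k - 11), so s_k = R(k)·t_k = 3**k*(3*k**2 - 4*k - 4).
Δs = 3**k*(6*k**2 + 10*k - 11), as required.
Σ_(k=2)^(11) t_k = s_(12) − s_(2) = 201947580 − (0) = 201947580.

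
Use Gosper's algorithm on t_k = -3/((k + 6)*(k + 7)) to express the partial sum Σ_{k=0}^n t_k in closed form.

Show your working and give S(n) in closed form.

S(n) = (-n - 1)/(2*(n + 7))

t_(k+1)/t_k = (k + 6)/(k + 8).
Gosper form: A/B · C(k+1)/C(k) with A=k + 6, B=k + 8, C=1.
Solve (k + 6)·f(k+1) − (k + 7)·f(k) = 1.
deg f ≤ 1 (via 1,1,0).
A polynomial solution: f(k) = k/6.
Certificate R = B(k−1)f/C = k*(k + 7)/6 gives s_k = -k/(2*k + 12).
Check: Δs_k = -3/(k**2 + 13*k + 42). ✓
Evaluate: s_(n+1) = (-n - 1)/(2*(n + 7)); subtract s_(0) = 0 ⇒ S(n) = (-n - 1)/(2*(n + 7)).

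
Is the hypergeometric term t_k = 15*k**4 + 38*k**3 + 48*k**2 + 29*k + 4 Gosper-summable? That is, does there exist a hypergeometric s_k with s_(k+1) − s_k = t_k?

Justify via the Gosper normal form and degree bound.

The ratio is (15*k**4 + 98*k**3 + 252*k**2 + 299*k + 134)/(15*k**4 + 38*k**3 + 48*k**2 + 29*k + 4).
So A=1 and B=1, with C=k**4 + 38*k**3/15 + 16*k**2/5 + 29*k/15 + 4/15.
Solve (1)·f(k+1) − (1)·f(k) = k**4 + 38*k**3/15 + 16*k**2/5 + 29*k/15 + 4/15.
d = 5 from the (0,0,4) case.
Solve for f: f(k) = k*(k + 1)*(3*k**3 - k**2 + 3*k - 3)/15 (degree 5 ≤ 5).
Get s_k = R·t_k = k*(3*k**4 + 2*k**3 + 2*k**2 - 3) with R(k) = B(k−1)f(k)/C(k) = k*(3*k**3 - k**2 + 3*k - 3)/(15*k**3 + 23*k**2 + 25*k + 4).
s_(k+1) − s_k = 15*k**4 + 38*k**3 + 48*k**2 + 29*k + 4 = t_k.

Yes. s_k = k*(3*k**4 + 2*k**3 + 2*k**2 - 3).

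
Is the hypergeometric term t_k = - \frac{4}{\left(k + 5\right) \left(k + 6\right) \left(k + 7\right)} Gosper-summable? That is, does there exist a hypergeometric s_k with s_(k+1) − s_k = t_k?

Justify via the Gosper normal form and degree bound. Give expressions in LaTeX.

Step 1: r(k) = (k + 5)/(k + 8).
Take A(k)=k + 5, B(k)=k + 8, C(k)=1.
Key eq: (k + 5)·f(k+1) = (k + 7)·f(k) + (1).
From deg A=1, deg B=1, deg C=0: d=2.
Match coefficients ⇒ f(k) = k*(k + 11)/60.
Then R = B(k−1)f/C = k*(k + 7)*(k + 11)/60, so s_k = R(k)·t_k = k*(-k - 11)/(15*(k + 5)*(k + 6)).
Δs = -4/(k**3 + 18*k**2 + 107*k + 210), as required.

Yes. s_k = \frac{k \left(- k - 11\right)}{15 \left(k + 5\right) \left(k + 6\right)}.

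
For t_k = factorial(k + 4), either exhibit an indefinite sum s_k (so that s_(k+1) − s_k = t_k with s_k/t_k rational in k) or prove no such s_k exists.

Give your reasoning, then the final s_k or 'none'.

Compute t_(k+1)/t_k: get k + 5.
A = k + 5, B = 1, C = 1.
Solve (k + 5)·f(k+1) − (1)·f(k) = 1.
d = -1 from the (1,0,0) case.
Negative degree bound (-1): no f exists, t_k not Gosper-summable.

none (Gosper's algorithm certifies no s_k)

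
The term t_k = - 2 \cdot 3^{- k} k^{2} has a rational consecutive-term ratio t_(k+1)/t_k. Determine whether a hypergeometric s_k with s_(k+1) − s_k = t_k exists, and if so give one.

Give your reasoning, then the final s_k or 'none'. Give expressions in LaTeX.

s_k = 3^{1 - k} \left(k^{2} + k + 1\right)

r(k) = (k + 1)**2/(3*k**2) after simplifying.
So A=1/3 and B=1, with C=k**2.
Set up (1/3)·f(k+1) − (1)·f(k) − (k**2) = 0.
deg f ≤ 2 (via 0,0,2).
Match coefficients ⇒ f(k) = -3*(k**2 + k + 1)/2.
So s_k = (B(k−1)f/C)·t_k = (-3*(k**2 + k + 1)/(2*k**2))·t_k = 3**(1 - k)*(k**2 + k + 1).
Verify: -2*k**2/3**k matches t_k.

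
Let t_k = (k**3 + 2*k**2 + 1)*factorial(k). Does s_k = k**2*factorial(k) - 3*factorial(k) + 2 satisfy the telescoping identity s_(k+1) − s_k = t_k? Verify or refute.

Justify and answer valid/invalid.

s_(k+1) = k**3*factorial(k) + 3*k**2*factorial(k) - 2*factorial(k) + 2
s_(k+1) − s_k = (k**3 + 2*k**2 + 1)*factorial(k)
(s_(k+1) − s_k) − t_k = 0

valid; difference matches t_k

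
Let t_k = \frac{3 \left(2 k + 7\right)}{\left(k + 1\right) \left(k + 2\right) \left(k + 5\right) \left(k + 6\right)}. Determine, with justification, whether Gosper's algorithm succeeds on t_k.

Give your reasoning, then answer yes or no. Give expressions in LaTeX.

Yes. s_k = \frac{3 k \left(k + 6\right)}{5 \left(k^{2} + 6 k + 5\right)}.

t_(k+1)/t_k = (k + 1)*(k + 5)*(2*k + 9)/((k + 3)*(k + 7)*(2*k + 7)).
Take A(k)=k + 1, B(k)=k + 7, C(k)=k**3 + 21*k**2/2 + 73*k/2 + 42.
Solve (k + 1)·f(k+1) − (k + 6)·f(k) = k**3 + 21*k**2/2 + 73*k/2 + 42.
From deg A=1, deg B=1, deg C=3: d=5.
Coefficient equations give f(k) = k*(k + 2)*(k + 3)*(k + 4)*(k + 6)/10.
R(k) = B(k−1)·f(k)/C(k) = k*(k + 2)*(k + 6)**2/(5*(2*k + 7)); s_k = R·t_k = 3*k*(k + 6)/(5*(k**2 + 6*k + 5)).
Δs = 3*(2*k + 7)/(k**4 + 14*k**3 + 65*k**2 + 112*k + 60), as required.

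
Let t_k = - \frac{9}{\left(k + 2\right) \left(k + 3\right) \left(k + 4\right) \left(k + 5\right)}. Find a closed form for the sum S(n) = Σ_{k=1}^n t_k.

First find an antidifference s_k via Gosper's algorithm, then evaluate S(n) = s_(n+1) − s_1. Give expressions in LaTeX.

Ratio r(k) = (k + 2)/(k + 6).
Normal form (A,B,C) = (k + 2, k + 6, 1).
f must satisfy (k + 2)·f(k+1) − (k + 5)·f(k) = 1.
Bound: deg f ≤ 3.
A polynomial solution: f(k) = k*(k**2 + 9*k + 26)/72.
R(k) = B(k−1)·f(k)/C(k) = k*(k + 5)*(k**2 + 9*k + 26)/72; s_k = R·t_k = k*(-k**2 - 9*k - 26)/(8*(k + 2)*(k + 3)*(k + 4)).
s_(k+1) − s_k = -9/(k**4 + 14*k**3 + 71*k**2 + 154*k + 120) = t_k.
Telescope: S(n) = s_(n+1) − s_(1) = (-n**3 - 12*n**2 - 47*n - 36)/(8*(n**3 + 12*n**2 + 47*n + 60)) − (-3/40) = n*(-n**2 - 12*n - 47)/(20*(n**3 + 12*n**2 + 47*n + 60)).

S(n) = \frac{n \left(- n^{2} - 12 n - 47\right)}{20 \left(n^{3} + 12 n^{2} + 47 n + 60\right)}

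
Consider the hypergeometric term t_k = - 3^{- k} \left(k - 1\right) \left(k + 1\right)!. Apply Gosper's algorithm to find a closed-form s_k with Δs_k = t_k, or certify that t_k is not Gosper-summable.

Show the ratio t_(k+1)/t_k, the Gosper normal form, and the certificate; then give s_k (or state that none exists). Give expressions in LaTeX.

s_k = - 3^{1 - k} \left(k + 1\right)!

r(k) = k*(k + 2)/(3*(k - 1)) after simplifying.
Normal form (A,B,C) = (k/3 + 2/3, 1, k - 1).
f must satisfy (k/3 + 2/3)·f(k+1) − (1)·f(k) = k - 1.
Degrees (1,0,1) ⇒ d ≤ 0.
Solving with deg f ≤ 0: f(k) = 3.
R(k) = B(k−1)·f(k)/C(k) = 3/(k - 1); s_k = R·t_k = -3**(1 - k)*factorial(k + 1).
Check: Δs_k = -(k - 1)*factorial(k + 1)/3**k. ✓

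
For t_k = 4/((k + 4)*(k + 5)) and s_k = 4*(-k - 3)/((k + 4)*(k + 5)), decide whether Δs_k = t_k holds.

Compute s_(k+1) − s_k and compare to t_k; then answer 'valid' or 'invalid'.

Invalid: residual -16/(k**3 + 15*k**2 + 74*k + 120) ≠ 0.

s_(k+1) = 4*(-k - 4)/((k + 5)*(k + 6))
s_(k+1) − s_k = 4*(k + 2)/(k**3 + 15*k**2 + 74*k + 120)
(s_(k+1) − s_k) − t_k = -16/(k**3 + 15*k**2 + 74*k + 120)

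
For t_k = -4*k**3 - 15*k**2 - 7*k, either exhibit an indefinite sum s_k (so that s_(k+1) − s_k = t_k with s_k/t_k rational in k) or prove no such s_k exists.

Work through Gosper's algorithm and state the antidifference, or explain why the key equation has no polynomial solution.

Ratio r(k) = (4*k**3 + 27*k**2 + 49*k + 26)/(k*(4*k**2 + 15*k + 7)).
Normal form (A,B,C) = (1, 1, k**3 + 15*k**2/4 + 7*k/4).
f must satisfy (1)·f(k+1) − (1)·f(k) = k**3 + 15*k**2/4 + 7*k/4.
Degrees (0,0,3) ⇒ d ≤ 4.
Coefficient equations give f(k) = k*(k - 1)*(k**2 + 4*k + 1)/4.
So s_k = (B(k−1)f/C)·t_k = ((k - 1)*(k**2 + 4*k + 1)/(4*k**2 + 15*k + 7))·t_k = k*(-k**3 - 3*k**2 + 3*k + 1).
s_(k+1) − s_k = k*(-4*k**2 - 15*k - 7) = t_k.

s_k = k*(-k**3 - 3*k**2 + 3*k + 1)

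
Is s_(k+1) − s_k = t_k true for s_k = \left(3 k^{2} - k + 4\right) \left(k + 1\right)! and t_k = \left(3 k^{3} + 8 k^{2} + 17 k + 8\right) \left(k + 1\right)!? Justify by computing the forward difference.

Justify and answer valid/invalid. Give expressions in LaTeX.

s_(k+1) = (3*k**2 + 5*k + 6)*factorial(k + 2)
s_(k+1) − s_k = (3*k**3 + 8*k**2 + 17*k + 8)*factorial(k + 1)
(s_(k+1) − s_k) − t_k = 0

valid (s_(k+1) − s_k reduces to t_k)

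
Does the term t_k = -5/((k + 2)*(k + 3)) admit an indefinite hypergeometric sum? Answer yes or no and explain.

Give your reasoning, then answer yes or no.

Yes. s_k = -5*k/(2*k + 4).

Step 1: r(k) = (k + 2)/(k + 4).
Gosper form: A/B · C(k+1)/C(k) with A=k + 2, B=k + 4, C=1.
Set up (k + 2)·f(k+1) − (k + 3)·f(k) − (1) = 0.
From deg A=1, deg B=1, deg C=0: d=1.
Solving with deg f ≤ 1: f(k) = k/2.
R(k) = B(k−1)·f(k)/C(k) = k*(k + 3)/2; s_k = R·t_k = -5*k/(2*k + 4).
Verify: -5/(k**2 + 5*k + 6) matches t_k.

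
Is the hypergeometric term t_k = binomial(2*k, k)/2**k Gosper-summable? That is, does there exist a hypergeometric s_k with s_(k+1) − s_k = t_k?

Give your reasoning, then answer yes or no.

No; the degree bound rules out any f.

Compute t_(k+1)/t_k: get (2*k + 1)/(k + 1).
Factor: A=2*k + 1; B=k + 1; C=1.
f must satisfy (2*k + 1)·f(k+1) − (k)·f(k) = 1.
Degrees (1,1,0) ⇒ d ≤ -1.
d = -1 < 0 ⇒ no nonzero polynomial f; not summable.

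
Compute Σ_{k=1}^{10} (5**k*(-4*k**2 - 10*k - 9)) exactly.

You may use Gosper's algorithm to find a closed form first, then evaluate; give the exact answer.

Σ = -5957031240

Compute t_(k+1)/t_k: get 5*(4*k**2 + 18*k + 23)/(4*k**2 + 10*k + 9).
Take A(k)=5, B(k)=1, C(k)=k**2 + 5*k/2 + 9/4.
Set up (5)·f(k+1) − (1)·f(k) − (k**2 + 5*k/2 + 9/4) = 0.
d = 2 from the (0,0,2) case.
Solving with deg f ≤ 2: f(k) = (k**2 + 1)/4.
R(k) = B(k−1)·f(k)/C(k) = (k**2 + 1)/(4*k**2 + 10*k + 9); s_k = R·t_k = 5**k*(-k**2 - 1).
Verify: 5**k*(k**2 - 5*(k + 1)**2 - 4) matches t_k.
Σ_(k=1)^(10) t_k = s_(11) − s_(1) = -5957031250 − (-10) = -5957031240.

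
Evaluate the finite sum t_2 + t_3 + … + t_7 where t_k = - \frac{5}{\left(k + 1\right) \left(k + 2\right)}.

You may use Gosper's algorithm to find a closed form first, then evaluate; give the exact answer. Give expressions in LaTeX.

Σ = -10/9

The ratio is (k + 1)/(k + 3).
Gosper form: A/B · C(k+1)/C(k) with A=k + 1, B=k + 3, C=1.
Set up (k + 1)·f(k+1) − (k + 2)·f(k) − (1) = 0.
Degrees (1,1,0) ⇒ d ≤ 1.
Match coefficients ⇒ f(k) = k.
Certificate R = B(k−1)f/C = k*(k + 2) gives s_k = -5*k/(k + 1).
Check: Δs_k = -5/(k**2 + 3*k + 2). ✓
Evaluate s at k=8 and k=2: -40/9 and -10/3; difference -10/9.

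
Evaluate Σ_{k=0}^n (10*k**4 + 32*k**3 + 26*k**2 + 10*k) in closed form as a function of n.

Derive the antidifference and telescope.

S(n) = n*(2*n**4 + 13*n**3 + 28*n**2 + 26*n + 9)

r(k) = (5*k**4 + 36*k**3 + 91*k**2 + 99*k + 39)/(k*(5*k**3 + 16*k**2 + 13*k + 5)) after simplifying.
Gosper form: A/B · C(k+1)/C(k) with A=1, B=1, C=k**4 + 16*k**3/5 + 13*k**2/5 + k.
Solve (1)·f(k+1) − (1)·f(k) = k**4 + 16*k**3/5 + 13*k**2/5 + k.
Bound: deg f ≤ 5.
Solve for f: f(k) = k*(k - 1)*(2*k**3 + 5*k**2 + k + 1)/10 (degree 5 ≤ 5).
Then R = B(k−1)f/C = (k - 1)*(2*k**3 + 5*k**2 + k + 1)/(2*(5*k**3 + 16*k**2 + 13*k + 5)), so s_k = R(k)·t_k = 2*k**5 + 3*k**4 - 4*k**3 - k.
Check: Δs_k = 2*k*(5*k**3 + 16*k**2 + 13*k + 5). ✓
s_(n+1) = n*(2*n**4 + 13*n**3 + 28*n**2 + 26*n + 9) and s_(0) = 0, so S(n) = n*(2*n**4 + 13*n**3 + 28*n**2 + 26*n + 9).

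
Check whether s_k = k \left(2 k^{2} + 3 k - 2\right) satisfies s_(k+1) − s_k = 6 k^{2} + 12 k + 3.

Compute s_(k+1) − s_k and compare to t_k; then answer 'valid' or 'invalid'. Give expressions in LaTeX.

Valid — Δs_k = t_k.

s_(k+1) = (k + 1)*(3*k + 2*(k + 1)**2 + 1)
s_(k+1) − s_k = 6*k**2 + 12*k + 3
(s_(k+1) − s_k) − t_k = 0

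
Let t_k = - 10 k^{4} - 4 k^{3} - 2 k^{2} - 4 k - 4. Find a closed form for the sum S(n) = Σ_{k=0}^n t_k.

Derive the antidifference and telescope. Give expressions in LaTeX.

S(n) = - 2 n^{5} - 6 n^{4} - 6 n^{3} - 4 n^{2} - 6 n - 4

r(k) = (5*k**4 + 22*k**3 + 37*k**2 + 30*k + 12)/(5*k**4 + 2*k**3 + k**2 + 2*k + 2) after simplifying.
Factor: A=1; B=1; C=k**4 + 2*k**3/5 + k**2/5 + 2*k/5 + 2/5.
Solve (1)·f(k+1) − (1)·f(k) = k**4 + 2*k**3/5 + k**2/5 + 2*k/5 + 2/5.
Bound: deg f ≤ 5.
Coefficient equations give f(k) = k*(k**4 - 2*k**3 + k**2 + k + 1)/5.
Get s_k = R·t_k = 2*k*(-k**4 + 2*k**3 - k**2 - k - 1) with R(k) = B(k−1)f(k)/C(k) = k*(k**4 - 2*k**3 + k**2 + k + 1)/(5*k**4 + 2*k**3 + k**2 + 2*k + 2).
s_(k+1) − s_k = -10*k**4 - 4*k**3 - 2*k**2 - 4*k - 4 = t_k.
Evaluate: s_(n+1) = -2*n**5 - 6*n**4 - 6*n**3 - 4*n**2 - 6*n - 4; subtract s_(0) = 0 ⇒ S(n) = -2*n**5 - 6*n**4 - 6*n**3 - 4*n**2 - 6*n - 4.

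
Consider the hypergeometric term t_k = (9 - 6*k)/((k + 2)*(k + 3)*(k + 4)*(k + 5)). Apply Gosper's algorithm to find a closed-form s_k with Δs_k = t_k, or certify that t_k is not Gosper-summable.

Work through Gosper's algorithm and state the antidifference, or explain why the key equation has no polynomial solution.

s_k = k*(k**2 + 9*k + 98)/(24*(k + 2)*(k + 3)*(k + 4))

Ratio r(k) = (k + 2)*(2*k - 1)/((k + 6)*(2*k - 3)).
Factor: A=k + 2; B=k + 6; C=k - 3/2.
Set up (k + 2)·f(k+1) − (k + 5)·f(k) − (k - 3/2) = 0.
deg f ≤ 3 (via 1,1,1).
Solving with deg f ≤ 3: f(k) = -k*(k**2 + 9*k + 98)/144.
Get s_k = R·t_k = k*(k**2 + 9*k + 98)/(24*(k + 2)*(k + 3)*(k + 4)) with R(k) = B(k−1)f(k)/C(k) = -k*(k + 5)*(k**2 + 9*k + 98)/(72*(2*k - 3)).
Check: Δs_k = 3*(3 - 2*k)/(k**4 + 14*k**3 + 71*k**2 + 154*k + 120). ✓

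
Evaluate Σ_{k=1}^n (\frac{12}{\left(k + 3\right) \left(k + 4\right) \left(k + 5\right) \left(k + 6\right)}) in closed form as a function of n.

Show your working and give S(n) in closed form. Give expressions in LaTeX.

S(n) = \frac{n \left(n^{2} + 15 n + 74\right)}{30 \left(n^{3} + 15 n^{2} + 74 n + 120\right)}

Compute t_(k+1)/t_k: get (k + 3)/(k + 7).
So A=k + 3 and B=k + 7, with C=1.
Need (k + 3)·f(k+1) − (k + 6)·f(k) = 1.
From deg A=1, deg B=1, deg C=0: d=3.
Coefficient equations give f(k) = k*(k**2 + 12*k + 47)/180.
Get s_k = R·t_k = k*(k**2 + 12*k + 47)/(15*(k + 3)*(k + 4)*(k + 5)) with R(k) = B(k−1)f(k)/C(k) = k*(k + 6)*(k**2 + 12*k + 47)/180.
s_(k+1) − s_k = 12/(k**4 + 18*k**3 + 119*k**2 + 342*k + 360) = t_k.
Evaluate: s_(n+1) = (n**3 + 15*n**2 + 74*n + 60)/(15*(n**3 + 15*n**2 + 74*n + 120)); subtract s_(1) = 1/30 ⇒ S(n) = n*(n**2 + 15*n + 74)/(30*(n**3 + 15*n**2 + 74*n + 120)).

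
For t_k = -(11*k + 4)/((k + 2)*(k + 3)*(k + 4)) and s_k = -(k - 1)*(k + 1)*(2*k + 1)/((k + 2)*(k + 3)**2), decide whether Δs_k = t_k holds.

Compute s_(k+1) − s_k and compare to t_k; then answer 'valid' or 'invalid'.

s_(k+1) = -k*(k + 2)*(2*k + 3)/((k + 3)*(k + 4)**2)
s_(k+1) − s_k = (-15*k**3 - 73*k**2 - 76*k - 16)/(k**5 + 16*k**4 + 101*k**3 + 314*k**2 + 480*k + 288)
(s_(k+1) − s_k) − t_k = 4*(-k**3 + 2*k**2 + 21*k + 8)/(k**5 + 16*k**4 + 101*k**3 + 314*k**2 + 480*k + 288)

Invalid: residual 4*(-k**3 + 2*k**2 + 21*k + 8)/(k**5 + 16*k**4 + 101*k**3 + 314*k**2 + 480*k + 288) ≠ 0.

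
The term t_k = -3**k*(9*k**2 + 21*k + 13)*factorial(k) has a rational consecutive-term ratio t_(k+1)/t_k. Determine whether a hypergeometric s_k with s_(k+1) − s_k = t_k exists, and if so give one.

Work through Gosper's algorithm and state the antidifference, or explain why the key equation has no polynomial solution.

The ratio is 3*(9*k**3 + 48*k**2 + 82*k + 43)/(9*k**2 + 21*k + 13).
Take A(k)=3*k + 3, B(k)=1, C(k)=k**2 + 7*k/3 + 13/9.
Key eq: (3*k + 3)·f(k+1) = (1)·f(k) + (k**2 + 7*k/3 + 13/9).
From deg A=1, deg B=0, deg C=2: d=1.
Solving with deg f ≤ 1: f(k) = (3*k + 2)/9.
Certificate R = B(k−1)f/C = (3*k + 2)/(9*k**2 + 21*k + 13) gives s_k = -3**k*(3*k + 2)*factorial(k).
Verify: -3**k*(9*k**2 + 21*k + 13)*factorial(k) matches t_k.

s_k = -3**k*(3*k + 2)*factorial(k)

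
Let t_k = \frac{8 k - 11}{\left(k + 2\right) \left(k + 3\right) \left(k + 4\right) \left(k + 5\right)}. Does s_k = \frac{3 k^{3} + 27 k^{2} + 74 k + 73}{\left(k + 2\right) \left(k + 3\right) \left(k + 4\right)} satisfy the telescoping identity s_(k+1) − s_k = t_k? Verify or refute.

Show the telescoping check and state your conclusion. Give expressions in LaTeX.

Valid: the claim telescopes to t_k.

s_(k+1) = (74*k + 3*(k + 1)**3 + 27*(k + 1)**2 + 147)/((k + 3)*(k + 4)*(k + 5))
s_(k+1) − s_k = (8*k - 11)/(k**4 + 14*k**3 + 71*k**2 + 154*k + 120)
(s_(k+1) − s_k) − t_k = 0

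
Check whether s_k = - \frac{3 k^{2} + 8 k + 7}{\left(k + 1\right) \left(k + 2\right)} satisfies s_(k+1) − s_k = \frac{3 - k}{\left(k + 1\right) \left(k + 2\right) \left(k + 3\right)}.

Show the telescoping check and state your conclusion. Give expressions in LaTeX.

valid; difference matches t_k

s_(k+1) = (-8*k - 3*(k + 1)**2 - 15)/((k + 2)*(k + 3))
s_(k+1) − s_k = (3 - k)/(k**3 + 6*k**2 + 11*k + 6)
(s_(k+1) − s_k) − t_k = 0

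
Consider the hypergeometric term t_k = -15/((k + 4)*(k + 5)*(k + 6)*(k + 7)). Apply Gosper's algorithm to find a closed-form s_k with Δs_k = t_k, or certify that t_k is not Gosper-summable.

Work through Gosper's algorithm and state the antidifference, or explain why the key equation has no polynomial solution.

t_(k+1)/t_k = (k + 4)/(k + 8).
So A=k + 4 and B=k + 8, with C=1.
Key eq: (k + 4)·f(k+1) = (k + 7)·f(k) + (1).
d = 3 from the (1,1,0) case.
A polynomial solution: f(k) = k*(k**2 + 15*k + 74)/360.
So s_k = (B(k−1)f/C)·t_k = (k*(k + 7)*(k**2 + 15*k + 74)/360)·t_k = k*(-k**2 - 15*k - 74)/(24*(k + 4)*(k + 5)*(k + 6)).
s_(k+1) − s_k = -15/(k**4 + 22*k**3 + 179*k**2 + 638*k + 840) = t_k.

s_k = k*(-k**2 - 15*k - 74)/(24*(k + 4)*(k + 5)*(k + 6))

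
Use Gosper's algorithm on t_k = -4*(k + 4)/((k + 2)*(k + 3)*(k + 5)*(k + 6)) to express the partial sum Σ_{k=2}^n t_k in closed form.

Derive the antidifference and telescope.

r(k) = (k + 2)*(k + 5)**2/((k + 4)**2*(k + 7)) after simplifying.
Gosper form: A/B · C(k+1)/C(k) with A=k + 2, B=k + 7, C=k**2 + 8*k + 16.
f must satisfy (k + 2)·f(k+1) − (k + 6)·f(k) = k**2 + 8*k + 16.
From deg A=1, deg B=1, deg C=2: d=4.
Solving with deg f ≤ 4: f(k) = k*(k + 3)*(k + 4)*(k + 7)/20.
Then R = B(k−1)f/C = k*(k + 3)*(k + 6)*(k + 7)/(20*(k + 4)), so s_k = R(k)·t_k = k*(-k - 7)/(5*(k**2 + 7*k + 10)).
Verify: 4*(-k - 4)/(k**4 + 16*k**3 + 91*k**2 + 216*k + 180) matches t_k.
s_(n+1) = (-n**2 - 9*n - 8)/(5*(n**2 + 9*n + 18)) and s_(2) = -9/70, so S(n) = (-n**2 - 9*n + 10)/(14*(n**2 + 9*n + 18)).

S(n) = (-n**2 - 9*n + 10)/(14*(n**2 + 9*n + 18))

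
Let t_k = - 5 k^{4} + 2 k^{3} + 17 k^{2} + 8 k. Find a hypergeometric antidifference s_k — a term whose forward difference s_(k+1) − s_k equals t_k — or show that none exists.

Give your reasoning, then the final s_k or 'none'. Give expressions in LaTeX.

s_k = k \left(- k^{4} + 3 k^{3} + 3 k^{2} - 4 k - 1\right)

Compute t_(k+1)/t_k: get (5*k**4 + 18*k**3 + 7*k**2 - 28*k - 22)/(k*(5*k**3 - 2*k**2 - 17*k - 8)).
Take A(k)=1, B(k)=1, C(k)=k**4 - 2*k**3/5 - 17*k**2/5 - 8*k/5.
f must satisfy (1)·f(k+1) − (1)·f(k) = k**4 - 2*k**3/5 - 17*k**2/5 - 8*k/5.
From deg A=0, deg B=0, deg C=4: d=5.
Solving with deg f ≤ 5: f(k) = k*(k - 1)*(k**3 - 2*k**2 - 5*k - 1)/5.
Get s_k = R·t_k = k*(-k**4 + 3*k**3 + 3*k**2 - 4*k - 1) with R(k) = B(k−1)f(k)/C(k) = (k - 1)*(k**3 - 2*k**2 - 5*k - 1)/(5*k**3 - 2*k**2 - 17*k - 8).
Verify: k*(-5*k**3 + 2*k**2 + 17*k + 8) matches t_k.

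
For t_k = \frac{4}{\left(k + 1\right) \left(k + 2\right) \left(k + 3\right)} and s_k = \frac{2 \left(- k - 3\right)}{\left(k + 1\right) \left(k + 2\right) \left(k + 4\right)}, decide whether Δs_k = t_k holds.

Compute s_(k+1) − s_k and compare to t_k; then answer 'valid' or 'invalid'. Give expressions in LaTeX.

s_(k+1) = 2*(-k - 4)/((k + 2)*(k + 3)*(k + 5))
s_(k+1) − s_k = 2*(2*k**2 + 15*k + 29)/(k**5 + 15*k**4 + 85*k**3 + 225*k**2 + 274*k + 120)
(s_(k+1) − s_k) − t_k = 2*(-3*k - 11)/(k**5 + 15*k**4 + 85*k**3 + 225*k**2 + 274*k + 120)

Invalid: residual \frac{2 \left(- 3 k - 11\right)}{k^{5} + 15 k^{4} + 85 k^{3} + 225 k^{2} + 274 k + 120} ≠ 0.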